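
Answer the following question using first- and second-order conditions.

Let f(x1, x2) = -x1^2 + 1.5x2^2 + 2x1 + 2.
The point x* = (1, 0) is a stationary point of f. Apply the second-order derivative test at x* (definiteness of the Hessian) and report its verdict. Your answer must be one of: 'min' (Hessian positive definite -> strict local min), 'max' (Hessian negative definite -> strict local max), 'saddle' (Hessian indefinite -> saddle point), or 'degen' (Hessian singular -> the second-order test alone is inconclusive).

Compute the Hessian H = grad^2 f:
  H = [[-2, 0], [0, 3]]
Verify stationarity: grad f(x*) = H x* + g = (0, 0).
Eigenvalues of H: -2, 3.
Eigenvalues have mixed signs, so H is indefinite -> x* is a saddle point.

saddle


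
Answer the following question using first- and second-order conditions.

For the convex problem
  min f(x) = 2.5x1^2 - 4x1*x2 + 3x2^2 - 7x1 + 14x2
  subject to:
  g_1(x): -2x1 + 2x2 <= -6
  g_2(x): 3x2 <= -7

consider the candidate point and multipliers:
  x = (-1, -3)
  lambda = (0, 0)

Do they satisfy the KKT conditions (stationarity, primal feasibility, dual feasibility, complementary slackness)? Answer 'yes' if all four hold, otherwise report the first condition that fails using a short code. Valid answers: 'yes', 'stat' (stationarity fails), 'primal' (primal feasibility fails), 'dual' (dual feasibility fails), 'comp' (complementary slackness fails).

Gradient of f: grad f(x) = Q x + c = (0, 0)
Constraint values g_i(x) = a_i^T x - b_i:
  g_1((-1, -3)) = 2
  g_2((-1, -3)) = -2
Stationarity residual: grad f(x) + sum_i lambda_i a_i = (0, 0)
  -> stationarity OK
Primal feasibility (all g_i <= 0): FAILS
Dual feasibility (all lambda_i >= 0): OK
Complementary slackness (lambda_i * g_i(x) = 0 for all i): OK

Verdict: the first failing condition is primal_feasibility -> primal.

primal


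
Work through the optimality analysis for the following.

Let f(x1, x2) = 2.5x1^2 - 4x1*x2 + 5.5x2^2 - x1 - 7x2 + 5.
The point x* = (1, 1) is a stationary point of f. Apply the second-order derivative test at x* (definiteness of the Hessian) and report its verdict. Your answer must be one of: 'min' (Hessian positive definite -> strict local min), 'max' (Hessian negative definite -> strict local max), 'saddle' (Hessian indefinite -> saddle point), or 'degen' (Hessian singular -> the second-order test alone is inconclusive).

Compute the Hessian H = grad^2 f:
  H = [[5, -4], [-4, 11]]
Verify stationarity: grad f(x*) = H x* + g = (0, 0).
Eigenvalues of H: 3, 13.
Both eigenvalues > 0, so H is positive definite -> x* is a strict local min.

min


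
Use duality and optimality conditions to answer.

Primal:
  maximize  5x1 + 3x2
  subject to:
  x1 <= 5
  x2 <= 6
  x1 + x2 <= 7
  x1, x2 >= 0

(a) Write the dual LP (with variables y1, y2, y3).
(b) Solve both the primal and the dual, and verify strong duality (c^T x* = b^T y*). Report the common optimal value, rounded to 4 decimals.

The standard primal-dual pair for 'max c^T x s.t. A x <= b, x >= 0' is:
  Dual:  min b^T y  s.t.  A^T y >= c,  y >= 0.

So the dual LP is:
  minimize  5y1 + 6y2 + 7y3
  subject to:
    y1 + y3 >= 5
    y2 + y3 >= 3
    y1, y2, y3 >= 0

Solving the primal: x* = (5, 2).
  primal value c^T x* = 31.
Solving the dual: y* = (2, 0, 3).
  dual value b^T y* = 31.
Strong duality: c^T x* = b^T y*. Confirmed.

31


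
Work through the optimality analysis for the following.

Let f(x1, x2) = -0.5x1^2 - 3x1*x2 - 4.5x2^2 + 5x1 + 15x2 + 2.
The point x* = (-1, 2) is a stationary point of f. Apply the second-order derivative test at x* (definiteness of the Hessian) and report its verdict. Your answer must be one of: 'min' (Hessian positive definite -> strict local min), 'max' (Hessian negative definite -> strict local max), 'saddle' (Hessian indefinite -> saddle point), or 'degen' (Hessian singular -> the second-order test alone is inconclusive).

Compute the Hessian H = grad^2 f:
  H = [[-1, -3], [-3, -9]]
Verify stationarity: grad f(x*) = H x* + g = (0, 0).
Eigenvalues of H: -10, 0.
H has a zero eigenvalue (singular; negative semidefinite but not definite), so H is neither positive definite, negative definite, nor indefinite. The second-order test alone is inconclusive -> degen.
(Indeed, f is constant along the null direction of H through x*, so x* is not a strict local extremum.)

degen


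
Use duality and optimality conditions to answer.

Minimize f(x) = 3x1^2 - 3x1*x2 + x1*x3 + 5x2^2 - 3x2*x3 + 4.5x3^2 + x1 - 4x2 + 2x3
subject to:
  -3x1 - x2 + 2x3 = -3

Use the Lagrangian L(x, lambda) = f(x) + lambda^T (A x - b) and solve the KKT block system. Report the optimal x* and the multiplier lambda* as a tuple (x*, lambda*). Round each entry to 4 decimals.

Form the Lagrangian:
  L(x, lambda) = (1/2) x^T Q x + c^T x + lambda^T (A x - b)
Stationarity (grad_x L = 0): Q x + c + A^T lambda = 0.
Primal feasibility: A x = b.

This gives the KKT block system:
  [ Q   A^T ] [ x     ]   [-c ]
  [ A    0  ] [ lambda ] = [ b ]

Solving the linear system:
  x*      = (0.6118, 0.5841, -0.2902)
  lambda* = (0.8762)
  f(x*)   = 0.1617

x* = (0.6118, 0.5841, -0.2902), lambda* = (0.8762)


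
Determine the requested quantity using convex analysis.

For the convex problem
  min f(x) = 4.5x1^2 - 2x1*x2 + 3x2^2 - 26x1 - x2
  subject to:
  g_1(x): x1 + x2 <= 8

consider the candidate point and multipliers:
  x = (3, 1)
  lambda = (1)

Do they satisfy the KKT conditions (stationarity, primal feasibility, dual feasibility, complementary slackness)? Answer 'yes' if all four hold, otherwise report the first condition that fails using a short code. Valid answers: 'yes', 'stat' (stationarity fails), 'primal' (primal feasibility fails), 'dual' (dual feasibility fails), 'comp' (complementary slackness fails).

Gradient of f: grad f(x) = Q x + c = (-1, -1)
Constraint values g_i(x) = a_i^T x - b_i:
  g_1((3, 1)) = -4
Stationarity residual: grad f(x) + sum_i lambda_i a_i = (0, 0)
  -> stationarity OK
Primal feasibility (all g_i <= 0): OK
Dual feasibility (all lambda_i >= 0): OK
Complementary slackness (lambda_i * g_i(x) = 0 for all i): FAILS

Verdict: the first failing condition is complementary_slackness -> comp.

comp


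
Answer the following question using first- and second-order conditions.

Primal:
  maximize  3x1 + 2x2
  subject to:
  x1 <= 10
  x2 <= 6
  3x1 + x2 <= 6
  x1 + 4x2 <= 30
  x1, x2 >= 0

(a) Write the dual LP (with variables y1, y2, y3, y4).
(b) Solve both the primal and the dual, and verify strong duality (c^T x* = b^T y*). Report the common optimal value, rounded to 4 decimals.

The standard primal-dual pair for 'max c^T x s.t. A x <= b, x >= 0' is:
  Dual:  min b^T y  s.t.  A^T y >= c,  y >= 0.

So the dual LP is:
  minimize  10y1 + 6y2 + 6y3 + 30y4
  subject to:
    y1 + 3y3 + y4 >= 3
    y2 + y3 + 4y4 >= 2
    y1, y2, y3, y4 >= 0

Solving the primal: x* = (0, 6).
  primal value c^T x* = 12.
Solving the dual: y* = (0, 1, 1, 0).
  dual value b^T y* = 12.
Strong duality: c^T x* = b^T y*. Confirmed.

12


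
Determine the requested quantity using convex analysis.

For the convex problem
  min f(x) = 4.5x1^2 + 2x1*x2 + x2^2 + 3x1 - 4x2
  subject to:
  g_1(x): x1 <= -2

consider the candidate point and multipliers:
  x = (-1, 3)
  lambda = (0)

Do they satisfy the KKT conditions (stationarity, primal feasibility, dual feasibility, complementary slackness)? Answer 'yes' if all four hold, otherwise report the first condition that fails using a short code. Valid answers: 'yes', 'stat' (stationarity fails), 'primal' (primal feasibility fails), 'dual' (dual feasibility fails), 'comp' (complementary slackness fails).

Gradient of f: grad f(x) = Q x + c = (0, 0)
Constraint values g_i(x) = a_i^T x - b_i:
  g_1((-1, 3)) = 1
Stationarity residual: grad f(x) + sum_i lambda_i a_i = (0, 0)
  -> stationarity OK
Primal feasibility (all g_i <= 0): FAILS
Dual feasibility (all lambda_i >= 0): OK
Complementary slackness (lambda_i * g_i(x) = 0 for all i): OK

Verdict: the first failing condition is primal_feasibility -> primal.

primal


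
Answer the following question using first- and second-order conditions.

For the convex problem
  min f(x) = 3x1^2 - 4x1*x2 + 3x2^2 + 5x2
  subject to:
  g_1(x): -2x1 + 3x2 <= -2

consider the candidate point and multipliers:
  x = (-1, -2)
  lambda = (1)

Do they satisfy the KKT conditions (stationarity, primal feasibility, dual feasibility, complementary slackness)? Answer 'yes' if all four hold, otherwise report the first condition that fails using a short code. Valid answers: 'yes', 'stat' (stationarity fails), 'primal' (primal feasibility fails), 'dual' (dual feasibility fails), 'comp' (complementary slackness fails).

Gradient of f: grad f(x) = Q x + c = (2, -3)
Constraint values g_i(x) = a_i^T x - b_i:
  g_1((-1, -2)) = -2
Stationarity residual: grad f(x) + sum_i lambda_i a_i = (0, 0)
  -> stationarity OK
Primal feasibility (all g_i <= 0): OK
Dual feasibility (all lambda_i >= 0): OK
Complementary slackness (lambda_i * g_i(x) = 0 for all i): FAILS

Verdict: the first failing condition is complementary_slackness -> comp.

comp


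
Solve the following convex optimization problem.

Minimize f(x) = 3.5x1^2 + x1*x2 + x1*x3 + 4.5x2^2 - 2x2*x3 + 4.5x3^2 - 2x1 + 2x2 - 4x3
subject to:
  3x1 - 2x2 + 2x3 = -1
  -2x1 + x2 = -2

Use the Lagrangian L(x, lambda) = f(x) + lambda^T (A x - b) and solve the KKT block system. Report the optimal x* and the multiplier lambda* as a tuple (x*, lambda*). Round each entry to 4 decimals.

Form the Lagrangian:
  L(x, lambda) = (1/2) x^T Q x + c^T x + lambda^T (A x - b)
Stationarity (grad_x L = 0): Q x + c + A^T lambda = 0.
Primal feasibility: A x = b.

This gives the KKT block system:
  [ Q   A^T ] [ x     ]   [-c ]
  [ A    0  ] [ lambda ] = [ b ]

Solving the linear system:
  x*      = (0.8595, -0.2811, -2.0703)
  lambda* = (10.6054, 16.7405)
  f(x*)   = 25.0432

x* = (0.8595, -0.2811, -2.0703), lambda* = (10.6054, 16.7405)


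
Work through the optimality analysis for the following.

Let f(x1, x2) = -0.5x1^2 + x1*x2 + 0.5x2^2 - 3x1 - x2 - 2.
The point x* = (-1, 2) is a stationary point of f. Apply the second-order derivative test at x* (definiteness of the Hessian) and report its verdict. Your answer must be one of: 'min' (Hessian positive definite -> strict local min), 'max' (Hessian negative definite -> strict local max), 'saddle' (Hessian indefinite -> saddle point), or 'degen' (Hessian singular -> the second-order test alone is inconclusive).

Compute the Hessian H = grad^2 f:
  H = [[-1, 1], [1, 1]]
Verify stationarity: grad f(x*) = H x* + g = (0, 0).
Eigenvalues of H: -1.4142, 1.4142.
Eigenvalues have mixed signs, so H is indefinite -> x* is a saddle point.

saddle


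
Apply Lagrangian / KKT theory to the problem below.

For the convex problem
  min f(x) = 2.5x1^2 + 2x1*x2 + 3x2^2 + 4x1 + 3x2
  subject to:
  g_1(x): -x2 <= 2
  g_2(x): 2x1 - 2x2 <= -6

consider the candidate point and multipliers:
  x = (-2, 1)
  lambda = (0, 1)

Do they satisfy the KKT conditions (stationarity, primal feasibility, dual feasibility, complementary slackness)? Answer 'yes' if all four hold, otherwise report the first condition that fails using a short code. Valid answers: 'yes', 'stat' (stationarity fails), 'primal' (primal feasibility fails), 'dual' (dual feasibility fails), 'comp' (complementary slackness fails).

Gradient of f: grad f(x) = Q x + c = (-4, 5)
Constraint values g_i(x) = a_i^T x - b_i:
  g_1((-2, 1)) = -3
  g_2((-2, 1)) = 0
Stationarity residual: grad f(x) + sum_i lambda_i a_i = (-2, 3)
  -> stationarity FAILS
Primal feasibility (all g_i <= 0): OK
Dual feasibility (all lambda_i >= 0): OK
Complementary slackness (lambda_i * g_i(x) = 0 for all i): OK

Verdict: the first failing condition is stationarity -> stat.

stat


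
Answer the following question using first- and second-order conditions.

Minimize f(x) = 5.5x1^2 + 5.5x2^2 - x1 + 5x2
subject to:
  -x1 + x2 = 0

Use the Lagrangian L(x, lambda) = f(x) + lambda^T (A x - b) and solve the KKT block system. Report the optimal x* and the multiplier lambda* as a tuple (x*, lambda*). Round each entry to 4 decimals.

Form the Lagrangian:
  L(x, lambda) = (1/2) x^T Q x + c^T x + lambda^T (A x - b)
Stationarity (grad_x L = 0): Q x + c + A^T lambda = 0.
Primal feasibility: A x = b.

This gives the KKT block system:
  [ Q   A^T ] [ x     ]   [-c ]
  [ A    0  ] [ lambda ] = [ b ]

Solving the linear system:
  x*      = (-0.1818, -0.1818)
  lambda* = (-3)
  f(x*)   = -0.3636

x* = (-0.1818, -0.1818), lambda* = (-3)


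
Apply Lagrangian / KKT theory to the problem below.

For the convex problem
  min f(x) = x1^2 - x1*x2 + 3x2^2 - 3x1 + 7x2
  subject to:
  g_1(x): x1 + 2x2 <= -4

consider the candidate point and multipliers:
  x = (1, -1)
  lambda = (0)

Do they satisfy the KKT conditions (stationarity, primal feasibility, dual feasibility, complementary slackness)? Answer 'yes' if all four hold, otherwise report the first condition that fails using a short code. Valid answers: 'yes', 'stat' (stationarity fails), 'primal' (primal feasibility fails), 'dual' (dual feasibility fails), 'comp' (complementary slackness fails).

Gradient of f: grad f(x) = Q x + c = (0, 0)
Constraint values g_i(x) = a_i^T x - b_i:
  g_1((1, -1)) = 3
Stationarity residual: grad f(x) + sum_i lambda_i a_i = (0, 0)
  -> stationarity OK
Primal feasibility (all g_i <= 0): FAILS
Dual feasibility (all lambda_i >= 0): OK
Complementary slackness (lambda_i * g_i(x) = 0 for all i): OK

Verdict: the first failing condition is primal_feasibility -> primal.

primal


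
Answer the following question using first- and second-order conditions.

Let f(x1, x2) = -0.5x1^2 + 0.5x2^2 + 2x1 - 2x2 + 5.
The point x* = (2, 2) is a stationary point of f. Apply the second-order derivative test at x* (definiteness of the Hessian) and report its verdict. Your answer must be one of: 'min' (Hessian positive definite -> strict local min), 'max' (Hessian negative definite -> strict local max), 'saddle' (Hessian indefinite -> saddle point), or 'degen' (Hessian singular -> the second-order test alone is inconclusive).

Compute the Hessian H = grad^2 f:
  H = [[-1, 0], [0, 1]]
Verify stationarity: grad f(x*) = H x* + g = (0, 0).
Eigenvalues of H: -1, 1.
Eigenvalues have mixed signs, so H is indefinite -> x* is a saddle point.

saddle


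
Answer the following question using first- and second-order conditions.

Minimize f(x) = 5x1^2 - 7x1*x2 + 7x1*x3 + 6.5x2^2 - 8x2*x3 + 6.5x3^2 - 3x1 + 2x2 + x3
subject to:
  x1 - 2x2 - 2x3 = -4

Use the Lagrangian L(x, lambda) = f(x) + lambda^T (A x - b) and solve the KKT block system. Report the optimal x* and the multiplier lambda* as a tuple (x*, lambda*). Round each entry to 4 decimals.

Form the Lagrangian:
  L(x, lambda) = (1/2) x^T Q x + c^T x + lambda^T (A x - b)
Stationarity (grad_x L = 0): Q x + c + A^T lambda = 0.
Primal feasibility: A x = b.

This gives the KKT block system:
  [ Q   A^T ] [ x     ]   [-c ]
  [ A    0  ] [ lambda ] = [ b ]

Solving the linear system:
  x*      = (-0.0979, 0.9191, 1.032)
  lambda* = (3.1888)
  f(x*)   = 7.9595

x* = (-0.0979, 0.9191, 1.032), lambda* = (3.1888)


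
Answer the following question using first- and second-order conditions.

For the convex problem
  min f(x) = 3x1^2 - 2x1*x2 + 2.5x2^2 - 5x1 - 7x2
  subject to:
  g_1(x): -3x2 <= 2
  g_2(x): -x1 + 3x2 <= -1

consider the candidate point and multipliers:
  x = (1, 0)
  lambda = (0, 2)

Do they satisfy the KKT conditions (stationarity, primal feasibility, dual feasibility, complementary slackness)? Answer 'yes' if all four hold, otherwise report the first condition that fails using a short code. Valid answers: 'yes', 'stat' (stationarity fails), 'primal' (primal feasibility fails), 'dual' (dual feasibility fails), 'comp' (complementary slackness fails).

Gradient of f: grad f(x) = Q x + c = (1, -9)
Constraint values g_i(x) = a_i^T x - b_i:
  g_1((1, 0)) = -2
  g_2((1, 0)) = 0
Stationarity residual: grad f(x) + sum_i lambda_i a_i = (-1, -3)
  -> stationarity FAILS
Primal feasibility (all g_i <= 0): OK
Dual feasibility (all lambda_i >= 0): OK
Complementary slackness (lambda_i * g_i(x) = 0 for all i): OK

Verdict: the first failing condition is stationarity -> stat.

stat


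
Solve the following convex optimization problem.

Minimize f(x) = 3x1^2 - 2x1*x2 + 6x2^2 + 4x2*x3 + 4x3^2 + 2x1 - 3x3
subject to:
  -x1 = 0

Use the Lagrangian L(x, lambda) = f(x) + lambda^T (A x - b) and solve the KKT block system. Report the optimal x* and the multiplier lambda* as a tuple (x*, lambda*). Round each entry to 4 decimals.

Form the Lagrangian:
  L(x, lambda) = (1/2) x^T Q x + c^T x + lambda^T (A x - b)
Stationarity (grad_x L = 0): Q x + c + A^T lambda = 0.
Primal feasibility: A x = b.

This gives the KKT block system:
  [ Q   A^T ] [ x     ]   [-c ]
  [ A    0  ] [ lambda ] = [ b ]

Solving the linear system:
  x*      = (0, -0.15, 0.45)
  lambda* = (2.3)
  f(x*)   = -0.675

x* = (0, -0.15, 0.45), lambda* = (2.3)


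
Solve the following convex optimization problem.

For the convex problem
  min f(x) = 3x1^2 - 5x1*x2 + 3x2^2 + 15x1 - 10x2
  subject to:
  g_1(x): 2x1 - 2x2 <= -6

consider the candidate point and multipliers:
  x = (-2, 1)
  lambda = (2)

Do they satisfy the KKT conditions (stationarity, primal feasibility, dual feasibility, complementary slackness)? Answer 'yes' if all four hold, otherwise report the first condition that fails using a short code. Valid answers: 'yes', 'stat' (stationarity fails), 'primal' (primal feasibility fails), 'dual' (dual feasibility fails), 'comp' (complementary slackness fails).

Gradient of f: grad f(x) = Q x + c = (-2, 6)
Constraint values g_i(x) = a_i^T x - b_i:
  g_1((-2, 1)) = 0
Stationarity residual: grad f(x) + sum_i lambda_i a_i = (2, 2)
  -> stationarity FAILS
Primal feasibility (all g_i <= 0): OK
Dual feasibility (all lambda_i >= 0): OK
Complementary slackness (lambda_i * g_i(x) = 0 for all i): OK

Verdict: the first failing condition is stationarity -> stat.

stat


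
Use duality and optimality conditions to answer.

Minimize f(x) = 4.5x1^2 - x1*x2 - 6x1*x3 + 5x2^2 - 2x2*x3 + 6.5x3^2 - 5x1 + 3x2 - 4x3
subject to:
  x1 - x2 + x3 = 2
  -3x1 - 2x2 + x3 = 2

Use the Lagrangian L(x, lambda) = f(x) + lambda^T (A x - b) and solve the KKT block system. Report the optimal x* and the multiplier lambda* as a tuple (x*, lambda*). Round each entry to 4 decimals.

Form the Lagrangian:
  L(x, lambda) = (1/2) x^T Q x + c^T x + lambda^T (A x - b)
Stationarity (grad_x L = 0): Q x + c + A^T lambda = 0.
Primal feasibility: A x = b.

This gives the KKT block system:
  [ Q   A^T ] [ x     ]   [-c ]
  [ A    0  ] [ lambda ] = [ b ]

Solving the linear system:
  x*      = (0.2552, -1.0207, 0.7241)
  lambda* = (-2.9357, -2.9876)
  f(x*)   = 2.306

x* = (0.2552, -1.0207, 0.7241), lambda* = (-2.9357, -2.9876)


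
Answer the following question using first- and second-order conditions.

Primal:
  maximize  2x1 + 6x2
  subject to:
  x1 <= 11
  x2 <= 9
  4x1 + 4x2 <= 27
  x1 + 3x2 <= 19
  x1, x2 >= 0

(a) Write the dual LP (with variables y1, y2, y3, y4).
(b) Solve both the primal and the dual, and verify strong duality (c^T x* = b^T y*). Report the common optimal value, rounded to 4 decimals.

The standard primal-dual pair for 'max c^T x s.t. A x <= b, x >= 0' is:
  Dual:  min b^T y  s.t.  A^T y >= c,  y >= 0.

So the dual LP is:
  minimize  11y1 + 9y2 + 27y3 + 19y4
  subject to:
    y1 + 4y3 + y4 >= 2
    y2 + 4y3 + 3y4 >= 6
    y1, y2, y3, y4 >= 0

Solving the primal: x* = (0.625, 6.125).
  primal value c^T x* = 38.
Solving the dual: y* = (0, 0, 0, 2).
  dual value b^T y* = 38.
Strong duality: c^T x* = b^T y*. Confirmed.

38


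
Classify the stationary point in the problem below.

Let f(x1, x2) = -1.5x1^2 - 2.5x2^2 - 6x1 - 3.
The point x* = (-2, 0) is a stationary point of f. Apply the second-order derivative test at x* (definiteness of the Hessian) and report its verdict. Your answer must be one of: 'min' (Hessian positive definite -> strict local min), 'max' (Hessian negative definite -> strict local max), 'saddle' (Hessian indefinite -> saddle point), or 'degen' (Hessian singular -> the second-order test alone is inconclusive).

Compute the Hessian H = grad^2 f:
  H = [[-3, 0], [0, -5]]
Verify stationarity: grad f(x*) = H x* + g = (0, 0).
Eigenvalues of H: -5, -3.
Both eigenvalues < 0, so H is negative definite -> x* is a strict local max.

max


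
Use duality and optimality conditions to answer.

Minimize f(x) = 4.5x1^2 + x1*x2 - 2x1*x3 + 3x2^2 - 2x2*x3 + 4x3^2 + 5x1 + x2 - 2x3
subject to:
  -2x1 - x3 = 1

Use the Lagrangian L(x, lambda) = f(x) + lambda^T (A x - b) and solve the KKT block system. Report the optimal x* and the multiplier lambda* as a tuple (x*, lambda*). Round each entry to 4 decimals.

Form the Lagrangian:
  L(x, lambda) = (1/2) x^T Q x + c^T x + lambda^T (A x - b)
Stationarity (grad_x L = 0): Q x + c + A^T lambda = 0.
Primal feasibility: A x = b.

This gives the KKT block system:
  [ Q   A^T ] [ x     ]   [-c ]
  [ A    0  ] [ lambda ] = [ b ]

Solving the linear system:
  x*      = (-0.5465, -0.0446, 0.0929)
  lambda* = (-0.0743)
  f(x*)   = -1.4442

x* = (-0.5465, -0.0446, 0.0929), lambda* = (-0.0743)


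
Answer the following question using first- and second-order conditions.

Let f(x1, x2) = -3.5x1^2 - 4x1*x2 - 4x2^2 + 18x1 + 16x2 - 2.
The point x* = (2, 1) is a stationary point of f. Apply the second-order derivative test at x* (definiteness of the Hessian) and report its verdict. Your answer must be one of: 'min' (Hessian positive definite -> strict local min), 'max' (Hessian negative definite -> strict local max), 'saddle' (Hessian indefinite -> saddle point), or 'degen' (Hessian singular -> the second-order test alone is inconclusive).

Compute the Hessian H = grad^2 f:
  H = [[-7, -4], [-4, -8]]
Verify stationarity: grad f(x*) = H x* + g = (0, 0).
Eigenvalues of H: -11.5311, -3.4689.
Both eigenvalues < 0, so H is negative definite -> x* is a strict local max.

max


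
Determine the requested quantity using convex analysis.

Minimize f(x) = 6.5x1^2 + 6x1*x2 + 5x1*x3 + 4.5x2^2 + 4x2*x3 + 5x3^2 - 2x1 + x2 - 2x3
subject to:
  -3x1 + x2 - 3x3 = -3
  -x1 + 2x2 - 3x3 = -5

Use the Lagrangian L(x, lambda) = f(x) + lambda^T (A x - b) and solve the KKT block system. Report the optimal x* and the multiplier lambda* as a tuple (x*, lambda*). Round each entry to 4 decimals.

Form the Lagrangian:
  L(x, lambda) = (1/2) x^T Q x + c^T x + lambda^T (A x - b)
Stationarity (grad_x L = 0): Q x + c + A^T lambda = 0.
Primal feasibility: A x = b.

This gives the KKT block system:
  [ Q   A^T ] [ x     ]   [-c ]
  [ A    0  ] [ lambda ] = [ b ]

Solving the linear system:
  x*      = (-0.4796, -1.0407, 1.1327)
  lambda* = (-4.869, 5.7912)
  f(x*)   = 6.0009

x* = (-0.4796, -1.0407, 1.1327), lambda* = (-4.869, 5.7912)


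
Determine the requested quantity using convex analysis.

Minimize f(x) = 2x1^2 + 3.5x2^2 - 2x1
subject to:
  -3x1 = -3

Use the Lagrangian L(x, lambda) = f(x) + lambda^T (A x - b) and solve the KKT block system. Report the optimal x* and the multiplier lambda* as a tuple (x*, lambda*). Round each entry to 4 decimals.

Form the Lagrangian:
  L(x, lambda) = (1/2) x^T Q x + c^T x + lambda^T (A x - b)
Stationarity (grad_x L = 0): Q x + c + A^T lambda = 0.
Primal feasibility: A x = b.

This gives the KKT block system:
  [ Q   A^T ] [ x     ]   [-c ]
  [ A    0  ] [ lambda ] = [ b ]

Solving the linear system:
  x*      = (1, 0)
  lambda* = (0.6667)
  f(x*)   = 0

x* = (1, 0), lambda* = (0.6667)


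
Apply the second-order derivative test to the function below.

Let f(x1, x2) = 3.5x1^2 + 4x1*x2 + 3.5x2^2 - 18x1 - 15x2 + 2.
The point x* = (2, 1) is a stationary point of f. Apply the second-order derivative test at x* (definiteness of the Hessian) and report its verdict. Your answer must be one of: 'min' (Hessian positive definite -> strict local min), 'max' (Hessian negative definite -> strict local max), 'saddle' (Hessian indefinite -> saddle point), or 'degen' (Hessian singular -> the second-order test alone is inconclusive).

Compute the Hessian H = grad^2 f:
  H = [[7, 4], [4, 7]]
Verify stationarity: grad f(x*) = H x* + g = (0, 0).
Eigenvalues of H: 3, 11.
Both eigenvalues > 0, so H is positive definite -> x* is a strict local min.

min


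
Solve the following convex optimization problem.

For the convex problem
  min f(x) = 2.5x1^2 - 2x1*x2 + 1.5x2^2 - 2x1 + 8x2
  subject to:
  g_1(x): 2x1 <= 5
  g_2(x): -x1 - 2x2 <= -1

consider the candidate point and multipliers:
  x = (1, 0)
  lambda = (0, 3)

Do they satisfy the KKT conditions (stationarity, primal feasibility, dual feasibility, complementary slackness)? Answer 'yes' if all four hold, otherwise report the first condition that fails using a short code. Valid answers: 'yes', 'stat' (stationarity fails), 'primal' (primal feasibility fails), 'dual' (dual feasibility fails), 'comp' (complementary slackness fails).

Gradient of f: grad f(x) = Q x + c = (3, 6)
Constraint values g_i(x) = a_i^T x - b_i:
  g_1((1, 0)) = -3
  g_2((1, 0)) = 0
Stationarity residual: grad f(x) + sum_i lambda_i a_i = (0, 0)
  -> stationarity OK
Primal feasibility (all g_i <= 0): OK
Dual feasibility (all lambda_i >= 0): OK
Complementary slackness (lambda_i * g_i(x) = 0 for all i): OK

Verdict: yes, KKT holds.

yes


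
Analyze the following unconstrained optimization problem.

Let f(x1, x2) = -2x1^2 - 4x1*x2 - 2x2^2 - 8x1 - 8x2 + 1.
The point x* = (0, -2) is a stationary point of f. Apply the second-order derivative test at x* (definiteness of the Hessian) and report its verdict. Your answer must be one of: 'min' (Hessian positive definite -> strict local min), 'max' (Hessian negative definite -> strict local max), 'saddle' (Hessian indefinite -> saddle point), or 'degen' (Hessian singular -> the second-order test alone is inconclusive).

Compute the Hessian H = grad^2 f:
  H = [[-4, -4], [-4, -4]]
Verify stationarity: grad f(x*) = H x* + g = (0, 0).
Eigenvalues of H: -8, 0.
H has a zero eigenvalue (singular; negative semidefinite but not definite), so H is neither positive definite, negative definite, nor indefinite. The second-order test alone is inconclusive -> degen.
(Indeed, f is constant along the null direction of H through x*, so x* is not a strict local extremum.)

degen


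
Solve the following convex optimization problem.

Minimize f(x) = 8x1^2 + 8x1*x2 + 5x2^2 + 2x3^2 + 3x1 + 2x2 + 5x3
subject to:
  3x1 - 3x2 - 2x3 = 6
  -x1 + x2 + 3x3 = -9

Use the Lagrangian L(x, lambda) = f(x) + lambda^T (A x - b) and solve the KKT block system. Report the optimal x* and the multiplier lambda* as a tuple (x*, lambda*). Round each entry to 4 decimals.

Form the Lagrangian:
  L(x, lambda) = (1/2) x^T Q x + c^T x + lambda^T (A x - b)
Stationarity (grad_x L = 0): Q x + c + A^T lambda = 0.
Primal feasibility: A x = b.

This gives the KKT block system:
  [ Q   A^T ] [ x     ]   [-c ]
  [ A    0  ] [ lambda ] = [ b ]

Solving the linear system:
  x*      = (-0.119, -0.119, -3)
  lambda* = (0.9388, 2.9592)
  f(x*)   = 2.7024

x* = (-0.119, -0.119, -3), lambda* = (0.9388, 2.9592)


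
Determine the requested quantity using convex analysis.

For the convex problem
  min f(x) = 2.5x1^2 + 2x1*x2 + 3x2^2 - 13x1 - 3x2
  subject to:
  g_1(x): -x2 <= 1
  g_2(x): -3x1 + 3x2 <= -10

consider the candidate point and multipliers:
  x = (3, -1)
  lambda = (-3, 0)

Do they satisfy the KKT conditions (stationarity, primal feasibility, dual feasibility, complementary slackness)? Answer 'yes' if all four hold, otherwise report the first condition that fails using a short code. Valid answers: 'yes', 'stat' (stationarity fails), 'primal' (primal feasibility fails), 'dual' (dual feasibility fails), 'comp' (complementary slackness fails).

Gradient of f: grad f(x) = Q x + c = (0, -3)
Constraint values g_i(x) = a_i^T x - b_i:
  g_1((3, -1)) = 0
  g_2((3, -1)) = -2
Stationarity residual: grad f(x) + sum_i lambda_i a_i = (0, 0)
  -> stationarity OK
Primal feasibility (all g_i <= 0): OK
Dual feasibility (all lambda_i >= 0): FAILS
Complementary slackness (lambda_i * g_i(x) = 0 for all i): OK

Verdict: the first failing condition is dual_feasibility -> dual.

dual


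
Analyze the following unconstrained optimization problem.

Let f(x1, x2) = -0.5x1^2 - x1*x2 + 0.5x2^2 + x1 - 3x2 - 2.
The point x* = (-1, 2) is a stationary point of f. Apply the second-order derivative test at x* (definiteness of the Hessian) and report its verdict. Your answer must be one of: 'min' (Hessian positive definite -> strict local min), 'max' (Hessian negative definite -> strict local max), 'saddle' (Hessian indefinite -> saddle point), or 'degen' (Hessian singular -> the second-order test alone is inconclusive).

Compute the Hessian H = grad^2 f:
  H = [[-1, -1], [-1, 1]]
Verify stationarity: grad f(x*) = H x* + g = (0, 0).
Eigenvalues of H: -1.4142, 1.4142.
Eigenvalues have mixed signs, so H is indefinite -> x* is a saddle point.

saddle


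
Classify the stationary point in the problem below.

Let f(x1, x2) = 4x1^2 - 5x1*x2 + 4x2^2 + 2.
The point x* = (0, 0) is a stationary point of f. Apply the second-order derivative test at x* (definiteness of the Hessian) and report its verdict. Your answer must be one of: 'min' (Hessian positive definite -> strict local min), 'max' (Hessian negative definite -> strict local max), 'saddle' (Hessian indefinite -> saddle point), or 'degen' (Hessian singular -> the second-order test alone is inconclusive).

Compute the Hessian H = grad^2 f:
  H = [[8, -5], [-5, 8]]
Verify stationarity: grad f(x*) = H x* + g = (0, 0).
Eigenvalues of H: 3, 13.
Both eigenvalues > 0, so H is positive definite -> x* is a strict local min.

min


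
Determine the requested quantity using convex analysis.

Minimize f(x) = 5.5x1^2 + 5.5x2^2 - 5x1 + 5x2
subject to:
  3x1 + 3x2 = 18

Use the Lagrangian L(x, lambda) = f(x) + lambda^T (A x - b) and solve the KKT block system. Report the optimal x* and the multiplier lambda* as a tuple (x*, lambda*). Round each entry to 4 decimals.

Form the Lagrangian:
  L(x, lambda) = (1/2) x^T Q x + c^T x + lambda^T (A x - b)
Stationarity (grad_x L = 0): Q x + c + A^T lambda = 0.
Primal feasibility: A x = b.

This gives the KKT block system:
  [ Q   A^T ] [ x     ]   [-c ]
  [ A    0  ] [ lambda ] = [ b ]

Solving the linear system:
  x*      = (3.4545, 2.5455)
  lambda* = (-11)
  f(x*)   = 96.7273

x* = (3.4545, 2.5455), lambda* = (-11)


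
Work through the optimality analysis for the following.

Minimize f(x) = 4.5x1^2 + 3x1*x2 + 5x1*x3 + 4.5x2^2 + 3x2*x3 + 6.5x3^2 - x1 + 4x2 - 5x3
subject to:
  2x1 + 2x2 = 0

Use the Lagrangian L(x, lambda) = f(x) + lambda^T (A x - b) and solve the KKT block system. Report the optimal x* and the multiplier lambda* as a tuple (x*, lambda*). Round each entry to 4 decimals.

Form the Lagrangian:
  L(x, lambda) = (1/2) x^T Q x + c^T x + lambda^T (A x - b)
Stationarity (grad_x L = 0): Q x + c + A^T lambda = 0.
Primal feasibility: A x = b.

This gives the KKT block system:
  [ Q   A^T ] [ x     ]   [-c ]
  [ A    0  ] [ lambda ] = [ b ]

Solving the linear system:
  x*      = (0.3618, -0.3618, 0.3289)
  lambda* = (-1.4079)
  f(x*)   = -1.727

x* = (0.3618, -0.3618, 0.3289), lambda* = (-1.4079)


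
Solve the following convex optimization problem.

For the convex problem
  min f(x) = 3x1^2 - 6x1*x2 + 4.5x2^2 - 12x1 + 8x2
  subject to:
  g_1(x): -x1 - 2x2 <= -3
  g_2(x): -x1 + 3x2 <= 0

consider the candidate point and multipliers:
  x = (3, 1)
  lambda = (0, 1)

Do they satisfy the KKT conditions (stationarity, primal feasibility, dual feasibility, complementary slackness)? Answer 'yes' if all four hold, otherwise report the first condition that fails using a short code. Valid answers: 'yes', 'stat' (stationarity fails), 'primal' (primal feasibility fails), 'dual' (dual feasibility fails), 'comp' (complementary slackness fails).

Gradient of f: grad f(x) = Q x + c = (0, -1)
Constraint values g_i(x) = a_i^T x - b_i:
  g_1((3, 1)) = -2
  g_2((3, 1)) = 0
Stationarity residual: grad f(x) + sum_i lambda_i a_i = (-1, 2)
  -> stationarity FAILS
Primal feasibility (all g_i <= 0): OK
Dual feasibility (all lambda_i >= 0): OK
Complementary slackness (lambda_i * g_i(x) = 0 for all i): OK

Verdict: the first failing condition is stationarity -> stat.

stat


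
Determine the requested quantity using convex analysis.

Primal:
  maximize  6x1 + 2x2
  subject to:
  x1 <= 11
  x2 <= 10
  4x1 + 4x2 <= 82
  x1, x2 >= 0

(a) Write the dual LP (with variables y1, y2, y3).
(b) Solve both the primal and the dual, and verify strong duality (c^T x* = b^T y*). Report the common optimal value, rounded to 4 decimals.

The standard primal-dual pair for 'max c^T x s.t. A x <= b, x >= 0' is:
  Dual:  min b^T y  s.t.  A^T y >= c,  y >= 0.

So the dual LP is:
  minimize  11y1 + 10y2 + 82y3
  subject to:
    y1 + 4y3 >= 6
    y2 + 4y3 >= 2
    y1, y2, y3 >= 0

Solving the primal: x* = (11, 9.5).
  primal value c^T x* = 85.
Solving the dual: y* = (4, 0, 0.5).
  dual value b^T y* = 85.
Strong duality: c^T x* = b^T y*. Confirmed.

85


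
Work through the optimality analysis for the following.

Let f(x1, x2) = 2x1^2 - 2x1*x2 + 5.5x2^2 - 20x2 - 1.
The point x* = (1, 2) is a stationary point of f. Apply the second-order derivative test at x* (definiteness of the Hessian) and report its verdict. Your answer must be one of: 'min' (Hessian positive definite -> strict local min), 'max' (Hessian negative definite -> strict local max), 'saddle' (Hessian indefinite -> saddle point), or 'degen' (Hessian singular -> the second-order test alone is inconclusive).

Compute the Hessian H = grad^2 f:
  H = [[4, -2], [-2, 11]]
Verify stationarity: grad f(x*) = H x* + g = (0, 0).
Eigenvalues of H: 3.4689, 11.5311.
Both eigenvalues > 0, so H is positive definite -> x* is a strict local min.

min


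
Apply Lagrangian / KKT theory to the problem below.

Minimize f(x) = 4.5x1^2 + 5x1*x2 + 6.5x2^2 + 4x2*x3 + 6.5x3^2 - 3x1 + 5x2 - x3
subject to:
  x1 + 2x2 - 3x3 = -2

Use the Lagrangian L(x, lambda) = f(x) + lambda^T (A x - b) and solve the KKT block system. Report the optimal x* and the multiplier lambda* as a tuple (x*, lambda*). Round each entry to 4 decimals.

Form the Lagrangian:
  L(x, lambda) = (1/2) x^T Q x + c^T x + lambda^T (A x - b)
Stationarity (grad_x L = 0): Q x + c + A^T lambda = 0.
Primal feasibility: A x = b.

This gives the KKT block system:
  [ Q   A^T ] [ x     ]   [-c ]
  [ A    0  ] [ lambda ] = [ b ]

Solving the linear system:
  x*      = (0.7708, -0.8248, 0.3738)
  lambda* = (0.1865)
  f(x*)   = -3.2185

x* = (0.7708, -0.8248, 0.3738), lambda* = (0.1865)


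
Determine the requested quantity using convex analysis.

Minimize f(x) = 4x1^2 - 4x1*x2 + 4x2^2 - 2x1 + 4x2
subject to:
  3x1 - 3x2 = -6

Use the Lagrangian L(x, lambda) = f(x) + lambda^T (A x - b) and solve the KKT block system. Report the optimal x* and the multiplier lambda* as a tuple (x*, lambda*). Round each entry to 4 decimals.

Form the Lagrangian:
  L(x, lambda) = (1/2) x^T Q x + c^T x + lambda^T (A x - b)
Stationarity (grad_x L = 0): Q x + c + A^T lambda = 0.
Primal feasibility: A x = b.

This gives the KKT block system:
  [ Q   A^T ] [ x     ]   [-c ]
  [ A    0  ] [ lambda ] = [ b ]

Solving the linear system:
  x*      = (-1.25, 0.75)
  lambda* = (5)
  f(x*)   = 17.75

x* = (-1.25, 0.75), lambda* = (5)


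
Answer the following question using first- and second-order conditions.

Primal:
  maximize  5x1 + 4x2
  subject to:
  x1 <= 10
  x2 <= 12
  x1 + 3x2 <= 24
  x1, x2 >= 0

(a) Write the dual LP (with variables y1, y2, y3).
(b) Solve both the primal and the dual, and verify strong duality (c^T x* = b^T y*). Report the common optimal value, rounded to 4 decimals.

The standard primal-dual pair for 'max c^T x s.t. A x <= b, x >= 0' is:
  Dual:  min b^T y  s.t.  A^T y >= c,  y >= 0.

So the dual LP is:
  minimize  10y1 + 12y2 + 24y3
  subject to:
    y1 + y3 >= 5
    y2 + 3y3 >= 4
    y1, y2, y3 >= 0

Solving the primal: x* = (10, 4.6667).
  primal value c^T x* = 68.6667.
Solving the dual: y* = (3.6667, 0, 1.3333).
  dual value b^T y* = 68.6667.
Strong duality: c^T x* = b^T y*. Confirmed.

68.6667


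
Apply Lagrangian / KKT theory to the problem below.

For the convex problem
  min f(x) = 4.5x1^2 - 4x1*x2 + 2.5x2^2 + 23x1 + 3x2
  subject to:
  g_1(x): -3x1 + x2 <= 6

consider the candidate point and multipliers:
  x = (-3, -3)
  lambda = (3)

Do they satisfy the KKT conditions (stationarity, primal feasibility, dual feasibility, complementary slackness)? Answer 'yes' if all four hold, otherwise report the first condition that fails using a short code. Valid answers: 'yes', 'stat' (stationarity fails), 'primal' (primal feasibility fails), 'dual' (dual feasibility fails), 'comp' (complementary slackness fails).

Gradient of f: grad f(x) = Q x + c = (8, 0)
Constraint values g_i(x) = a_i^T x - b_i:
  g_1((-3, -3)) = 0
Stationarity residual: grad f(x) + sum_i lambda_i a_i = (-1, 3)
  -> stationarity FAILS
Primal feasibility (all g_i <= 0): OK
Dual feasibility (all lambda_i >= 0): OK
Complementary slackness (lambda_i * g_i(x) = 0 for all i): OK

Verdict: the first failing condition is stationarity -> stat.

stat


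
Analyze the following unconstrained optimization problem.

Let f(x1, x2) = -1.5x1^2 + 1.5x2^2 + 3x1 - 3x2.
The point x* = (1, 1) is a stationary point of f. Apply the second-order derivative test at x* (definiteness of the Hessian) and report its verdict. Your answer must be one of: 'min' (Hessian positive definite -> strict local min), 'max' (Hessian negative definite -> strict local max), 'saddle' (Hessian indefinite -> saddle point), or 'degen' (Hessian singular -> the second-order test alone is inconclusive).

Compute the Hessian H = grad^2 f:
  H = [[-3, 0], [0, 3]]
Verify stationarity: grad f(x*) = H x* + g = (0, 0).
Eigenvalues of H: -3, 3.
Eigenvalues have mixed signs, so H is indefinite -> x* is a saddle point.

saddle


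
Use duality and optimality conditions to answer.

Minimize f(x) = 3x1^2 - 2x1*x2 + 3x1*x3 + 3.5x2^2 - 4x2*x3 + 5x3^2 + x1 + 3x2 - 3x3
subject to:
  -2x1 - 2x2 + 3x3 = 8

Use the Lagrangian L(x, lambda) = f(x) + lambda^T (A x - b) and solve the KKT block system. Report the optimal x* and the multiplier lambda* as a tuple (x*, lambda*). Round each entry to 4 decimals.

Form the Lagrangian:
  L(x, lambda) = (1/2) x^T Q x + c^T x + lambda^T (A x - b)
Stationarity (grad_x L = 0): Q x + c + A^T lambda = 0.
Primal feasibility: A x = b.

This gives the KKT block system:
  [ Q   A^T ] [ x     ]   [-c ]
  [ A    0  ] [ lambda ] = [ b ]

Solving the linear system:
  x*      = (-1.6097, -0.859, 1.0209)
  lambda* = (-1.9386)
  f(x*)   = 4.1299

x* = (-1.6097, -0.859, 1.0209), lambda* = (-1.9386)


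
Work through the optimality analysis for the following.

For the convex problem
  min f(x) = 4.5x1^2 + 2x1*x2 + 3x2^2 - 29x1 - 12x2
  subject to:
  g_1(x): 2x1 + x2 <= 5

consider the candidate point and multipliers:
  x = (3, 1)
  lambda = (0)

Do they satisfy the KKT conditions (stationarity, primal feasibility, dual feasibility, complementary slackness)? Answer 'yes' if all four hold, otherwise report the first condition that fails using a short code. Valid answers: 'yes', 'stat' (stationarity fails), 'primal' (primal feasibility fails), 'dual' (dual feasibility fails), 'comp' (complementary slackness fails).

Gradient of f: grad f(x) = Q x + c = (0, 0)
Constraint values g_i(x) = a_i^T x - b_i:
  g_1((3, 1)) = 2
Stationarity residual: grad f(x) + sum_i lambda_i a_i = (0, 0)
  -> stationarity OK
Primal feasibility (all g_i <= 0): FAILS
Dual feasibility (all lambda_i >= 0): OK
Complementary slackness (lambda_i * g_i(x) = 0 for all i): OK

Verdict: the first failing condition is primal_feasibility -> primal.

primal


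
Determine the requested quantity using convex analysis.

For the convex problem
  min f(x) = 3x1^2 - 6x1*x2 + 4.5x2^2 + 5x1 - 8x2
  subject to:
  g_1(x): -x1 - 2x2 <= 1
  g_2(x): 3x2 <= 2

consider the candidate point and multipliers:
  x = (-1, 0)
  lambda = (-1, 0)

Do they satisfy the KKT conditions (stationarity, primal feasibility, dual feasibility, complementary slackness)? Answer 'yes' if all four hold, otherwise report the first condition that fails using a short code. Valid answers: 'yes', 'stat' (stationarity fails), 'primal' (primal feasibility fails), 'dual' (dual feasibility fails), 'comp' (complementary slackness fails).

Gradient of f: grad f(x) = Q x + c = (-1, -2)
Constraint values g_i(x) = a_i^T x - b_i:
  g_1((-1, 0)) = 0
  g_2((-1, 0)) = -2
Stationarity residual: grad f(x) + sum_i lambda_i a_i = (0, 0)
  -> stationarity OK
Primal feasibility (all g_i <= 0): OK
Dual feasibility (all lambda_i >= 0): FAILS
Complementary slackness (lambda_i * g_i(x) = 0 for all i): OK

Verdict: the first failing condition is dual_feasibility -> dual.

dual
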